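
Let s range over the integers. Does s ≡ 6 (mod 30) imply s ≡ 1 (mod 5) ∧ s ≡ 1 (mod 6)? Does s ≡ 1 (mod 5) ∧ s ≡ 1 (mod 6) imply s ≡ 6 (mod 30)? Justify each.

Forward direction. This fails: s = 6 gives 6 ≡ 6 (mod 30) but 6 ≡ 0 (mod 6), so the conjunction on the right does not hold.

Converse. This fails: s = 1 satisfies both congruences on the right (1 ≡ 1 mod 5 and 1 ≡ 1 mod 6) yet 1 ≡ 1 (mod 30), not 6.

(⇒) fails and (⇐) fails.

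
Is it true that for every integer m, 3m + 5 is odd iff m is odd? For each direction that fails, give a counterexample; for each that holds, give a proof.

(⇒) fails and (⇐) fails.

(⟹) This fails: m = 4 gives 3m + 5 = 17, which is odd, but 4 is even, not odd.

(⟸) This also fails: m = 1 is odd, but 3m + 5 = 8 is even, not odd.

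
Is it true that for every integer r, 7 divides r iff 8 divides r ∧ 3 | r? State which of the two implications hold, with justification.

Neither implication holds.

Forward direction. This fails: take r = 7. Certainly 7 ∣ 7, but 8 ∤ 7.

Converse. This fails: take r = 24. Both 8 ∣ 24 and 3 ∣ 24, yet 24 is not a multiple of 7 (since 24 = 3·7 + 3), so 7 ∤ 24.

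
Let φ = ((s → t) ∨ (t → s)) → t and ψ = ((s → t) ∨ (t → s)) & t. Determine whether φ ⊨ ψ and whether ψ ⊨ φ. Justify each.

(⟹) Assume the antecedent. If s is true, the antecedent forces (s = T, t = T), and ((s → t) ∨ (t → s)) & t holds there. If s is false, the antecedent forces (s = F, t = T), and ((s → t) ∨ (t → s)) & t holds there. Either way ((s → t) ∨ (t → s)) & t holds.

(⟸) Assume the antecedent. If s is true, the antecedent forces (s = T, t = T), and ((s → t) ∨ (t → s)) → t holds there. If s is false, the antecedent forces (s = F, t = T), and ((s → t) ∨ (t → s)) → t holds there. Either way ((s → t) ∨ (t → s)) → t holds.

Both implications hold.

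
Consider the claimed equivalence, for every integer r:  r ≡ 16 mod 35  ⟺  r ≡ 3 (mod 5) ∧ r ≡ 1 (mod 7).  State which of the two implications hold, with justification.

Both directions fail.

(⟹) This fails: r = 16 gives 16 ≡ 16 (mod 35) but 16 ≡ 1 (mod 5), so the conjunction on the right does not hold.

(⟸) This fails: r = 8 satisfies both congruences on the right (8 ≡ 3 mod 5 and 8 ≡ 1 mod 7) yet 8 ≡ 8 (mod 35), not 16.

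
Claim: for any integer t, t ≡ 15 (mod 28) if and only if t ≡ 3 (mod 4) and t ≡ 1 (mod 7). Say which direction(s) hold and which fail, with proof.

(⇐) If t ≡ 3 (mod 4) and t ≡ 1 (mod 7), then by the Chinese remainder theorem t ≡ 15 (mod 28). This is exactly t ≡ 15 (mod 28).

(⇒) Suppose t ≡ 15 (mod 28); write t = 28j + 15. Since 4 ∣ 28, reducing mod 4 gives t ≡ 15 ≡ 3 (mod 4); since 7 ∣ 28, reducing mod 7 gives t ≡ 15 ≡ 1 (mod 7).

Both directions hold; the statement is true.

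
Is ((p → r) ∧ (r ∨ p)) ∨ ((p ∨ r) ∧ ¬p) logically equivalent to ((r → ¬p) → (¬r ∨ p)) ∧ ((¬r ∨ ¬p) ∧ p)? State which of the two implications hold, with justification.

(⇒) fails and (⇐) fails.

[⇒] This fails. Under r = T, p = F, the left side is true but the right side is false.

[⇐] This fails. Under r = F, p = T, the left side is false but the right side is true.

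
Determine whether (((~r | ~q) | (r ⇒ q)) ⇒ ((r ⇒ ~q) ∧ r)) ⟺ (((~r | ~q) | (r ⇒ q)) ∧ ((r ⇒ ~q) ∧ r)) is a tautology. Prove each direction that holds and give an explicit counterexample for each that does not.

Forward direction. Assume the antecedent. If q is true, the antecedent cannot hold. If q is false, the antecedent forces (q = F, r = T), and the consequent holds there. Either way the consequent holds.

Converse. Assume the antecedent. If q is true, the antecedent cannot hold. If q is false, the antecedent forces (q = F, r = T), and the consequent holds there. Either way the consequent holds.

Both directions hold.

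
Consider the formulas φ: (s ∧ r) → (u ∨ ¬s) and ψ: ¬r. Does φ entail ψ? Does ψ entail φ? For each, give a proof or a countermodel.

Only the converse holds.

(⇒) This fails. Under u = F, r = T, s = F, the left side is true but the right side is false.

(⇐) Assume the antecedent. If u is true, (s ∧ r) → (u ∨ ¬s) reduces to true regardless of the other variables. If u is false, the antecedent forces (u = F, r = F, s = F) or (u = F, r = F, s = T), and (s ∧ r) → (u ∨ ¬s) holds there. Either way (s ∧ r) → (u ∨ ¬s) holds.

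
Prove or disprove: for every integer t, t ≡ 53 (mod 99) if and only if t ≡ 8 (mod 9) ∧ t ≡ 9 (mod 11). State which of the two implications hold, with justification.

Equivalent; both directions hold.

(→) Suppose t ≡ 53 (mod 99); write t = 99j + 53. Since 9 ∣ 99, reducing mod 9 gives t ≡ 53 ≡ 8 (mod 9); since 11 ∣ 99, reducing mod 11 gives t ≡ 53 ≡ 9 (mod 11).

(←) Conversely, if t ≡ 8 (mod 9) and t ≡ 9 (mod 11), then by the Chinese remainder theorem t ≡ 53 (mod 99). This is exactly t ≡ 53 (mod 99).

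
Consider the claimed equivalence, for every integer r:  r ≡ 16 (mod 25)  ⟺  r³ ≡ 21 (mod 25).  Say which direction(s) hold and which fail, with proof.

Forward direction. Suppose r ≡ 16 (mod 25). Write r = 25j + 16. Then (25j + 16)³ = 15625j³ + 30000j² + 19200j + 4096 = 25(625j³ + 1200j² + 768j + 163) + 21, so r³ ≡ 21 (mod 25).

Converse. Suppose r³ ≡ 21 (mod 25). The only residue r in {0, …, 24} with r³ ≡ 21 (mod 25) is r = 16, so r ≡ 16 (mod 25).

Both implications hold.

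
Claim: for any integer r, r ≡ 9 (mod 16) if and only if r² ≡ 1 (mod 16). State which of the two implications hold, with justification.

(⟹) Suppose r ≡ 9 (mod 16). Write r = 16j + 9. Then (16j + 9)² = 256j² + 288j + 81 = 16(16j² + 18j + 5) + 1, so r² ≡ 1 (mod 16).

(⟸) This fails: take r = 1. Then 1² = 1 ≡ 1 (mod 16), yet 1 ≡ 1 (mod 16), not 9.

Only the forward implication holds.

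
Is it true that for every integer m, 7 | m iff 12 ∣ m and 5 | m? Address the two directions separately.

Forward direction. This fails: take m = 7. Certainly 7 ∣ 7, but 12 ∤ 7.

Converse. This fails: take m = 60. Both 12 ∣ 60 and 5 ∣ 60, yet 60 is not a multiple of 7 (since 60 = 8·7 + 4), so 7 ∤ 60.

(⇒) fails and (⇐) fails.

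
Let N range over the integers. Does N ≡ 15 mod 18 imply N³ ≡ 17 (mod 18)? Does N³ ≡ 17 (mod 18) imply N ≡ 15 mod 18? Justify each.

Neither direction holds.

(⟹) This fails: take N = 15. Then 15 ≡ 15 (mod 18), but 15³ = 3375 ≡ 9 (mod 18), not 17.

(⟸) This fails: take N = 5. Then 5³ = 125 ≡ 17 (mod 18), yet 5 ≡ 5 (mod 18), not 15.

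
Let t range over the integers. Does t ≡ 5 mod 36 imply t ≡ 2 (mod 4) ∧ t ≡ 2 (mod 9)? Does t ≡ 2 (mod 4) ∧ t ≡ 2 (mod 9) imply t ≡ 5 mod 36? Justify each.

Forward direction. This fails: t = 5 gives 5 ≡ 5 (mod 36) but 5 ≡ 1 (mod 4), so the conjunction on the right does not hold.

Converse. This fails: t = 2 satisfies both congruences on the right (2 ≡ 2 mod 4 and 2 ≡ 2 mod 9) yet 2 ≡ 2 (mod 36), not 5.

Both directions fail.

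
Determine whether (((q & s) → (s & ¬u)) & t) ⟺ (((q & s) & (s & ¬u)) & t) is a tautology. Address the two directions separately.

[⇒] This fails. Under q = F, s = F, t = T, u = F, the left side is true but the right side is false.

[⇐] Assume the antecedent. If q is true, the antecedent forces (q = T, s = T, t = T, u = F), and ((q & s) → (s & ¬u)) & t holds there. If q is false, the antecedent cannot hold. Either way ((q & s) → (s & ¬u)) & t holds.

Only the converse holds.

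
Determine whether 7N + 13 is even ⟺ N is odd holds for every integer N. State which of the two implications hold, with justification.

(⟹) Suppose 7N + 13 is even. Since 7 is odd, 7N and N have the same parity, so 7N + 13 ≡ N + 13 (mod 2). As 13 is odd, 7N + 13 is even exactly when N is odd. Thus N is odd.

(⟸) Conversely, suppose N is odd; write N = 2j + 1. Then 7N + 13 = 7·(2j + 1) + 13 = 2·7j + 20, which is even.

Both directions hold; the statement is true.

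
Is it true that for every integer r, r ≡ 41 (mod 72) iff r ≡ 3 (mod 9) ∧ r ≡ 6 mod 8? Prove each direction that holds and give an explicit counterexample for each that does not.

Both directions fail.

(→) This fails: r = 41 gives 41 ≡ 41 (mod 72) but 41 ≡ 5 (mod 9), so the conjunction on the right does not hold.

(←) This fails: r = 30 satisfies both congruences on the right (30 ≡ 3 mod 9 and 30 ≡ 6 mod 8) yet 30 ≡ 30 (mod 72), not 41.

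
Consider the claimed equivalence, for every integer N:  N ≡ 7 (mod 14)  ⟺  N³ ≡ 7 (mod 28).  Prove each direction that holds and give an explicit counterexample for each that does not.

Only the converse holds.

(⇐) The residues r modulo 28 with r³ ≡ 7 (mod 28) are exactly {7}, and each is ≡ 7 (mod 14).

(⇒) This fails: take N = 21. Then 21 ≡ 7 (mod 14), but 21³ = 9261 ≡ 21 (mod 28), not 7.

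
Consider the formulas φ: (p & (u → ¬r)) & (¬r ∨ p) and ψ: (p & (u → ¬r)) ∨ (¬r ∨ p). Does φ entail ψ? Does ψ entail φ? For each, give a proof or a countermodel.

Only the forward implication holds.

Forward direction. Assume the antecedent. If p is true, (p & (u → ¬r)) ∨ (¬r ∨ p) reduces to true regardless of the other variables. If p is false, the antecedent cannot hold. Either way (p & (u → ¬r)) ∨ (¬r ∨ p) holds.

Converse. This fails. Under p = F, u = F, r = F, the left side is false but the right side is true.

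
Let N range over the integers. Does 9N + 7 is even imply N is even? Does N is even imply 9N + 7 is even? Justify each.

(⇒) fails and (⇐) fails.

[⇒] This fails: N = 1 gives 9N + 7 = 16, which is even, but 1 is odd, not even.

[⇐] This also fails: N = 4 is even, but 9N + 7 = 43 is odd, not even.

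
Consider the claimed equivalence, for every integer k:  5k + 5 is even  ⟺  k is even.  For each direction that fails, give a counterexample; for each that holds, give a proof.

[⇒] This fails: k = 1 gives 5k + 5 = 10, which is even, but 1 is odd, not even.

[⇐] This also fails: k = 0 is even, but 5k + 5 = 5 is odd, not even.

(⇒) fails and (⇐) fails.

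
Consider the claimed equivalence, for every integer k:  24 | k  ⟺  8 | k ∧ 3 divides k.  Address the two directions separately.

Equivalent; both directions hold.

Forward direction. If 24 ∣ k, write k = 24q. Since 24 = 3·8, k = 8·(3q), so 8 ∣ k; and since 24 = 8·3, k = 3·(8q), so 3 ∣ k.

Converse. Suppose 8 ∣ k and 3 ∣ k. Any common multiple of 8 and 3 is a multiple of their lcm; here gcd(8, 3) = 1, so lcm(8, 3) = 8·3 = 24, so 24 ∣ k.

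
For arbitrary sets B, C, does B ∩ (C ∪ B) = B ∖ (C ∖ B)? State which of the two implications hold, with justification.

The two sets are equal.

(⊆) Let x ∈ B ∩ (C ∪ B). Then either x ∈ B and x ∉ C; or x ∈ B ∩ C. In each case x ∈ B ∖ (C ∖ B), so B ∩ (C ∪ B) ⊆ B ∖ (C ∖ B).

(⊇) Let x ∈ B ∖ (C ∖ B). Then either x ∈ B and x ∉ C; or x ∈ B ∩ C. In each case x ∈ B ∩ (C ∪ B), so B ∖ (C ∖ B) ⊆ B ∩ (C ∪ B).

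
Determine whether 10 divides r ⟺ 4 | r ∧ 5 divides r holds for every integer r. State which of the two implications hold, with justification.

Only the reverse direction holds.

(⇐) Suppose 4 ∣ r and 5 ∣ r. Any common multiple of 4 and 5 is a multiple of their lcm; here gcd(4, 5) = 1, so lcm(4, 5) = 4·5 = 20, so 20 ∣ r. Since 10 ∣ 20, it follows that 10 ∣ r.

(⇒) This fails: take r = 10. Certainly 10 ∣ 10, but 4 ∤ 10.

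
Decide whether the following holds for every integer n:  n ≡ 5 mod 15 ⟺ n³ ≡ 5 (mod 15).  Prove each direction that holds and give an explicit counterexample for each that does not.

Both directions hold; the statement is true.

[⇐] Suppose n³ ≡ 5 (mod 15). The only residue r in {0, …, 14} with r³ ≡ 5 (mod 15) is r = 5, so n ≡ 5 (mod 15).

[⇒] Suppose n ≡ 5 mod 15. Write n = 15j + 5. Then (15j + 5)³ = 3375j³ + 3375j² + 1125j + 125 = 15(225j³ + 225j² + 75j + 8) + 5, so n³ ≡ 5 (mod 15).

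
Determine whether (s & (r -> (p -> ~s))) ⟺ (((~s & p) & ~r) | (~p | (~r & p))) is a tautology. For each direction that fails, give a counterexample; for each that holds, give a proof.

The forward direction holds; the converse fails.

[⇒] Assume the antecedent. If p is true, the antecedent forces (p = T, r = F, s = T), and the consequent holds there. If p is false, the consequent reduces to true regardless of the other variables. Either way the consequent holds.

[⇐] This fails. Under p = F, r = F, s = F, the left side is false but the right side is true.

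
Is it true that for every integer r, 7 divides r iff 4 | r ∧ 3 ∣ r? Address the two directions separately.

[⇒] This fails: take r = 7. Certainly 7 ∣ 7, but 4 ∤ 7.

[⇐] This fails: take r = 12. Both 4 ∣ 12 and 3 ∣ 12, yet 12 is not a multiple of 7 (since 12 = 1·7 + 5), so 7 ∤ 12.

Both directions fail.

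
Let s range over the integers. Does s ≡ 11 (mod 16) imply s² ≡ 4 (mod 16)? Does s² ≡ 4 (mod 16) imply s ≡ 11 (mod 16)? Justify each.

Both directions fail.

(⟹) This fails: take s = 11. Then 11 ≡ 11 (mod 16), but 11² = 121 ≡ 9 (mod 16), not 4.

(⟸) This fails: take s = 2. Then 2² = 4 ≡ 4 (mod 16), yet 2 ≡ 2 (mod 16), not 11.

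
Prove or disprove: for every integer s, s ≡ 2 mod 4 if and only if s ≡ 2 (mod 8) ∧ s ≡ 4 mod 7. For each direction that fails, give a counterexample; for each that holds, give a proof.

Only the reverse direction holds.

Forward direction. This fails: s = 2 gives 2 ≡ 2 (mod 4) but 2 ≡ 2 (mod 7), so the conjunction on the right does not hold.

Converse. If s ≡ 2 (mod 8) and s ≡ 4 (mod 7), then by the Chinese remainder theorem s ≡ 18 (mod 56). Since 18 ≡ 2 (mod 4) and 4 ∣ 56, we get s ≡ 2 (mod 4).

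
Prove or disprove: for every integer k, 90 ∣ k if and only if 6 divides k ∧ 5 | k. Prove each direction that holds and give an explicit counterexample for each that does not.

(⟹) If 90 ∣ k, write k = 90q. Since 90 = 15·6, k = 6·(15q), so 6 ∣ k; and since 90 = 18·5, k = 5·(18q), so 5 ∣ k.

(⟸) This fails: take k = 30. Both 6 ∣ 30 and 5 ∣ 30, yet 30 is not a multiple of 90 (since 30 = 0·90 + 30), so 90 ∤ 30.

(⇒) holds; (⇐) fails.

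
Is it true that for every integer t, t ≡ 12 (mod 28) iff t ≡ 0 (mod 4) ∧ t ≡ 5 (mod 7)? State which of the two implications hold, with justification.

Both directions hold; the statement is true.

[⇒] Suppose t ≡ 12 (mod 28); write t = 28j + 12. Since 4 ∣ 28, reducing mod 4 gives t ≡ 12 ≡ 0 (mod 4); since 7 ∣ 28, reducing mod 7 gives t ≡ 12 ≡ 5 (mod 7).

[⇐] Conversely, if t ≡ 0 (mod 4) and t ≡ 5 (mod 7), then by the Chinese remainder theorem t ≡ 12 (mod 28). This is exactly t ≡ 12 (mod 28).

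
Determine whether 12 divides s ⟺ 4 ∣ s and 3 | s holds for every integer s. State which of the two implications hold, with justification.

(⇒) If 12 ∣ s, write s = 12q. Since 12 = 3·4, s = 4·(3q), so 4 ∣ s; and since 12 = 4·3, s = 3·(4q), so 3 ∣ s.

(⇐) Suppose 4 ∣ s and 3 ∣ s. Any common multiple of 4 and 3 is a multiple of their lcm; here gcd(4, 3) = 1, so lcm(4, 3) = 4·3 = 12, so 12 ∣ s.

Both directions hold; the statement is true.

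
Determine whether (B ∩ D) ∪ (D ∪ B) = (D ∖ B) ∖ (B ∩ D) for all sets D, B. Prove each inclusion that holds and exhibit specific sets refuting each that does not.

Forward inclusion. This inclusion fails. Take D = ∅, B = {1}; then 1 ∈ (B ∩ D) ∪ (D ∪ B) but 1 ∉ (D ∖ B) ∖ (B ∩ D).

Reverse inclusion. Let x ∈ (D ∖ B) ∖ (B ∩ D). Then x ∈ D and x ∉ B, from which x ∈ (B ∩ D) ∪ (D ∪ B).

The sets are not equal: only the reverse inclusion holds.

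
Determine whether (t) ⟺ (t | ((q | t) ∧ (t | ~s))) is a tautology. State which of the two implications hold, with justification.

The forward direction holds; the converse fails.

[⇒] Assume the antecedent. If t is true, t | ((q | t) ∧ (t | ~s)) reduces to true regardless of the other variables. If t is false, the antecedent cannot hold. Either way t | ((q | t) ∧ (t | ~s)) holds.

[⇐] This fails. Under t = F, q = T, s = F, the left side is false but the right side is true.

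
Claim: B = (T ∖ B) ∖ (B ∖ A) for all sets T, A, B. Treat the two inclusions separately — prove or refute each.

(⊆) fails and (⊇) fails.

Forward inclusion. This inclusion fails. Take T = ∅, A = ∅, B = {1}; then 1 ∈ B but 1 ∉ (T ∖ B) ∖ (B ∖ A).

Reverse inclusion. This inclusion fails. Take T = {1}, A = ∅, B = ∅; then 1 ∈ (T ∖ B) ∖ (B ∖ A) but 1 ∉ B.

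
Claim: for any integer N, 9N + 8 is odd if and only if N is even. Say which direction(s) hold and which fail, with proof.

(⇒) fails and (⇐) fails.

(⟹) This fails: N = 1 gives 9N + 8 = 17, which is odd, but 1 is odd, not even.

(⟸) This also fails: N = 6 is even, but 9N + 8 = 62 is even, not odd.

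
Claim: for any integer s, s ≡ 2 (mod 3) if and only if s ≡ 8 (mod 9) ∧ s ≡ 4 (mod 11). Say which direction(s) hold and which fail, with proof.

(⇒) fails; (⇐) holds.

(⇐) If s ≡ 8 (mod 9) and s ≡ 4 (mod 11), then by the Chinese remainder theorem s ≡ 26 (mod 99). Since 26 ≡ 2 (mod 3) and 3 ∣ 99, we get s ≡ 2 (mod 3).

(⇒) This fails: s = 2 gives 2 ≡ 2 (mod 3) but 2 ≡ 2 (mod 9), so the conjunction on the right does not hold.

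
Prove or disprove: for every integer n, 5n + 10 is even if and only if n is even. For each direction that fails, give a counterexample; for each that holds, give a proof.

Both implications hold.

(⇒) Suppose 5n + 10 is even. Since 5 is odd, 5n and n have the same parity, so 5n + 10 ≡ n + 10 (mod 2). As 10 is even, 5n + 10 is even exactly when n is even. Thus n is even.

(⇐) Conversely, suppose n is even; write n = 2j. Then 5n + 10 = 5·(2j) + 10 = 2·5j + 10, which is even.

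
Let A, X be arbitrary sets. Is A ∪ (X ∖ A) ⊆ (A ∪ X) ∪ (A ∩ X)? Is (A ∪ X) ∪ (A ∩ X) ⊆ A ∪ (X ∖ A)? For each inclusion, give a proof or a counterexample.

Forward inclusion. Let x ∈ A ∪ (X ∖ A). Then either x ∈ A and x ∉ X; or x ∈ X and x ∉ A; or x ∈ A ∩ X. In each case x ∈ (A ∪ X) ∪ (A ∩ X), so A ∪ (X ∖ A) ⊆ (A ∪ X) ∪ (A ∩ X).

Reverse inclusion. Let x ∈ (A ∪ X) ∪ (A ∩ X). Then either x ∈ A and x ∉ X; or x ∈ X and x ∉ A; or x ∈ A ∩ X. In each case x ∈ A ∪ (X ∖ A), so (A ∪ X) ∪ (A ∩ X) ⊆ A ∪ (X ∖ A).

The two sets are equal.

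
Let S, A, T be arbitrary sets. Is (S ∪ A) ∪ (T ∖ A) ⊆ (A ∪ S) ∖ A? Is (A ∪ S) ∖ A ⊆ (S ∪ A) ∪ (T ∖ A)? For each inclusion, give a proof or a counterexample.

(⊆) This inclusion fails. Take S = ∅, A = {1}, T = ∅; then 1 ∈ (S ∪ A) ∪ (T ∖ A) but 1 ∉ (A ∪ S) ∖ A.

(⊇) Let x ∈ (A ∪ S) ∖ A. Then either x ∈ S and x ∉ A, T; or x ∈ S ∩ T and x ∉ A. In each case x ∈ (S ∪ A) ∪ (T ∖ A), so (A ∪ S) ∖ A ⊆ (S ∪ A) ∪ (T ∖ A).

Only the reverse inclusion holds.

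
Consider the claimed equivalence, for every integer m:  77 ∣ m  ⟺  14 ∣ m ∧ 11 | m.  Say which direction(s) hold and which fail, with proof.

Only the reverse direction holds.

Forward direction. This fails: take m = 77. Certainly 77 ∣ 77, but 14 ∤ 77.

Converse. Suppose 14 ∣ m and 11 ∣ m. Any common multiple of 14 and 11 is a multiple of their lcm; here gcd(14, 11) = 1, so lcm(14, 11) = 14·11 = 154, so 154 ∣ m. Since 77 ∣ 154, it follows that 77 ∣ m.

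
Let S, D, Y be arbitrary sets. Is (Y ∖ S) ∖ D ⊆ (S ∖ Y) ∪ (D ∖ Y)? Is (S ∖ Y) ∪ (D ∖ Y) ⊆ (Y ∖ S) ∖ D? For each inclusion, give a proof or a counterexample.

(⟹) This inclusion fails. Take S = ∅, D = ∅, Y = {1}; then 1 ∈ (Y ∖ S) ∖ D but 1 ∉ (S ∖ Y) ∪ (D ∖ Y).

(⟸) This inclusion fails. Take S = {1}, D = ∅, Y = ∅; then 1 ∈ (S ∖ Y) ∪ (D ∖ Y) but 1 ∉ (Y ∖ S) ∖ D.

Both inclusions fail.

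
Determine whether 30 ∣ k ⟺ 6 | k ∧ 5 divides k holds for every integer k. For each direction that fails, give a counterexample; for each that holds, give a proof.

Both implications hold.

(→) If 30 ∣ k, write k = 30q. Since 30 = 5·6, k = 6·(5q), so 6 ∣ k; and since 30 = 6·5, k = 5·(6q), so 5 ∣ k.

(←) Suppose 6 ∣ k and 5 ∣ k. Any common multiple of 6 and 5 is a multiple of their lcm; here gcd(6, 5) = 1, so lcm(6, 5) = 6·5 = 30, so 30 ∣ k.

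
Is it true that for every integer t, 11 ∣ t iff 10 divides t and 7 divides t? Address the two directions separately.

Forward direction. This fails: take t = 11. Certainly 11 ∣ 11, but 10 ∤ 11.

Converse. This fails: take t = 70. Both 10 ∣ 70 and 7 ∣ 70, yet 70 is not a multiple of 11 (since 70 = 6·11 + 4), so 11 ∤ 70.

Both directions fail.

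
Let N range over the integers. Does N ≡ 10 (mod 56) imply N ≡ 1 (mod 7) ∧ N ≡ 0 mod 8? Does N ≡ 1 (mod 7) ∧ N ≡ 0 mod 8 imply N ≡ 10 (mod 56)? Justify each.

[⇒] This fails: N = 10 gives 10 ≡ 10 (mod 56) but 10 ≡ 3 (mod 7), so the conjunction on the right does not hold.

[⇐] This fails: N = 8 satisfies both congruences on the right (8 ≡ 1 mod 7 and 8 ≡ 0 mod 8) yet 8 ≡ 8 (mod 56), not 10.

Neither implication holds.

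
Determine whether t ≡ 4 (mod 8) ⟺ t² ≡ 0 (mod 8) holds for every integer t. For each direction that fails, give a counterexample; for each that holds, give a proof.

Not equivalent: only (⇒) holds.

(⟹) Suppose t ≡ 4 (mod 8). Write t = 8j + 4. Then (8j + 4)² = 64j² + 64j + 16 = 8(8j² + 8j + 2) + 0, so t² ≡ 0 (mod 8).

(⟸) This fails: take t = 0. Then 0² = 0 ≡ 0 (mod 8), yet 0 ≡ 0 (mod 8), not 4.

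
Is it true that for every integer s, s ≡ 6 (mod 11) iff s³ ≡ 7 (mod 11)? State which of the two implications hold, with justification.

Forward direction. Suppose s ≡ 6 (mod 11). Write s = 11j + 6. Then (11j + 6)³ = 1331j³ + 2178j² + 1188j + 216 = 11(121j³ + 198j² + 108j + 19) + 7, so s³ ≡ 7 (mod 11).

Converse. Suppose s³ ≡ 7 (mod 11). The only residue r in {0, …, 10} with r³ ≡ 7 (mod 11) is r = 6, so s ≡ 6 (mod 11).

Equivalent; both directions hold.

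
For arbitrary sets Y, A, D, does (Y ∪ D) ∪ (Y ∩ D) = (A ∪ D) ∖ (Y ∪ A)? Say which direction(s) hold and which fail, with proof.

The sets are not equal: only the reverse inclusion holds.

(⟹) This inclusion fails. Take Y = {1}, A = ∅, D = ∅; then 1 ∈ (Y ∪ D) ∪ (Y ∩ D) but 1 ∉ (A ∪ D) ∖ (Y ∪ A).

(⟸) Let x ∈ (A ∪ D) ∖ (Y ∪ A). Then x ∈ D and x ∉ Y, A, from which x ∈ (Y ∪ D) ∪ (Y ∩ D).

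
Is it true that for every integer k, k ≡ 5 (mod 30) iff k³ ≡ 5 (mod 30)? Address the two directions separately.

Both directions hold; the statement is true.

Forward direction. Suppose k ≡ 5 (mod 30). Write k = 30j + 5. Then (30j + 5)³ = 27000j³ + 13500j² + 2250j + 125 = 30(900j³ + 450j² + 75j + 4) + 5, so k³ ≡ 5 (mod 30).

Converse. Suppose k³ ≡ 5 (mod 30). The only residue r in {0, …, 29} with r³ ≡ 5 (mod 30) is r = 5, so k ≡ 5 (mod 30).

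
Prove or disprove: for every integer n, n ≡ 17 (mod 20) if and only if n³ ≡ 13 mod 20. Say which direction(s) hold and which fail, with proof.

Equivalent; both directions hold.

[⇒] Suppose n ≡ 17 (mod 20). Write n = 20j + 17. Then (20j + 17)³ = 8000j³ + 20400j² + 17340j + 4913 = 20(400j³ + 1020j² + 867j + 245) + 13, so n³ ≡ 13 (mod 20).

[⇐] Conversely, suppose n³ ≡ 13 (mod 20). The only residue r in {0, …, 19} with r³ ≡ 13 (mod 20) is r = 17, so n ≡ 17 (mod 20).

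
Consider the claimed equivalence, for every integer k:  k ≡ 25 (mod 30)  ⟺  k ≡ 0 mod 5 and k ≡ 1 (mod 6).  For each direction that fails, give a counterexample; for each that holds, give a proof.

Equivalent; both directions hold.

(→) Suppose k ≡ 25 (mod 30); write k = 30j + 25. Since 5 ∣ 30, reducing mod 5 gives k ≡ 25 ≡ 0 (mod 5); since 6 ∣ 30, reducing mod 6 gives k ≡ 25 ≡ 1 (mod 6).

(←) Conversely, if k ≡ 0 (mod 5) and k ≡ 1 (mod 6), then by the Chinese remainder theorem k ≡ 25 (mod 30). This is exactly k ≡ 25 (mod 30).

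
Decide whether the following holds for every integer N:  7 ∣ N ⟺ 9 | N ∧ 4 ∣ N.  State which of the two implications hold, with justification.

Forward direction. This fails: take N = 7. Certainly 7 ∣ 7, but 9 ∤ 7.

Converse. This fails: take N = 36. Both 9 ∣ 36 and 4 ∣ 36, yet 36 is not a multiple of 7 (since 36 = 5·7 + 1), so 7 ∤ 36.

Neither implication holds.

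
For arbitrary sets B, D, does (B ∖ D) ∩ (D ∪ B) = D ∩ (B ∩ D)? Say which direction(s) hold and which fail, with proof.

(⊆) This inclusion fails. Take B = {1}, D = ∅; then 1 ∈ (B ∖ D) ∩ (D ∪ B) but 1 ∉ D ∩ (B ∩ D).

(⊇) This inclusion fails. Take B = {1}, D = {1}; then 1 ∈ D ∩ (B ∩ D) but 1 ∉ (B ∖ D) ∩ (D ∪ B).

Neither inclusion holds.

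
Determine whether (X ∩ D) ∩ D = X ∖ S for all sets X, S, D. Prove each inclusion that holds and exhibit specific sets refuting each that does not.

(⊆) fails and (⊇) fails.

(⟹) This inclusion fails. Take X = {1}, S = {1}, D = {1}; then 1 ∈ (X ∩ D) ∩ D but 1 ∉ X ∖ S.

(⟸) This inclusion fails. Take X = {1}, S = ∅, D = ∅; then 1 ∈ X ∖ S but 1 ∉ (X ∩ D) ∩ D.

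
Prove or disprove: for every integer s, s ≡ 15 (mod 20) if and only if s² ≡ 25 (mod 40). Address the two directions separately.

Only the forward implication holds.

[⇒] Suppose s ≡ 15 (mod 20). Working modulo 40, s ∈ {15, 35}; for each such r, r² ≡ 25 (mod 40).

[⇐] This fails: take s = 5. Then 5² = 25 ≡ 25 (mod 40), yet 5 ≡ 5 (mod 20), not 15.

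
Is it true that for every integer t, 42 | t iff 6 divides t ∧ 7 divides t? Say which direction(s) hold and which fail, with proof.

The biconditional holds.

(⟹) If 42 ∣ t, write t = 42q. Since 42 = 7·6, t = 6·(7q), so 6 ∣ t; and since 42 = 6·7, t = 7·(6q), so 7 ∣ t.

(⟸) Suppose 6 ∣ t and 7 ∣ t. Any common multiple of 6 and 7 is a multiple of their lcm; here gcd(6, 7) = 1, so lcm(6, 7) = 6·7 = 42, so 42 ∣ t.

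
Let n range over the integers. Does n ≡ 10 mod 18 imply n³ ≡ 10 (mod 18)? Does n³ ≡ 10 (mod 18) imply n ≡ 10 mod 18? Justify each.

Converse. This fails: take n = 4. Then 4³ = 64 ≡ 10 (mod 18), yet 4 ≡ 4 (mod 18), not 10.

Forward direction. Suppose n ≡ 10 mod 18. Write n = 18j + 10. Then (18j + 10)³ = 5832j³ + 9720j² + 5400j + 1000 = 18(324j³ + 540j² + 300j + 55) + 10, so n³ ≡ 10 (mod 18).

The forward direction holds; the converse fails.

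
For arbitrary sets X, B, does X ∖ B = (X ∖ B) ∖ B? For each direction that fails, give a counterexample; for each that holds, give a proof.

(⊇) Let x ∈ (X ∖ B) ∖ B. Then x ∈ X and x ∉ B, from which x ∈ X ∖ B.

(⊆) Let x ∈ X ∖ B. Then x ∈ X and x ∉ B, from which x ∈ (X ∖ B) ∖ B.

Both inclusions hold; the sets are equal.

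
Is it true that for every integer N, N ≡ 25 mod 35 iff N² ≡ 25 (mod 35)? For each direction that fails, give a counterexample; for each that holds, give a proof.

(⟹) This fails: take N = 25. Then 25 ≡ 25 (mod 35), but 25² = 625 ≡ 30 (mod 35), not 25.

(⟸) This fails: take N = 5. Then 5² = 25 ≡ 25 (mod 35), yet 5 ≡ 5 (mod 35), not 25.

Both directions fail.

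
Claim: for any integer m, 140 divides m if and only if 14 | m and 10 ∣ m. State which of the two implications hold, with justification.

The forward direction holds; the converse fails.

Forward direction. If 140 ∣ m, write m = 140q. Since 140 = 10·14, m = 14·(10q), so 14 ∣ m; and since 140 = 14·10, m = 10·(14q), so 10 ∣ m.

Converse. This fails: take m = 70. Both 14 ∣ 70 and 10 ∣ 70, yet 70 is not a multiple of 140 (since 70 = 0·140 + 70), so 140 ∤ 70.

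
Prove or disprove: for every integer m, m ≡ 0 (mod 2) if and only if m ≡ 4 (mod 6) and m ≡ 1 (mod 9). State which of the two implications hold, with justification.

Forward direction. This fails: m = 0 gives 0 ≡ 0 (mod 2) but 0 ≡ 0 (mod 6), so the conjunction on the right does not hold.

Converse. If m ≡ 4 (mod 6) and m ≡ 1 (mod 9), then by the Chinese remainder theorem m ≡ 10 (mod 18). Since 10 ≡ 0 (mod 2) and 2 ∣ 18, we get m ≡ 0 (mod 2).

Only the reverse direction holds.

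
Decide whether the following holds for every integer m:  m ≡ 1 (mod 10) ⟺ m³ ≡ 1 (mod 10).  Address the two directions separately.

(⇐) Suppose m³ ≡ 1 (mod 10). The only residue r in {0, …, 9} with r³ ≡ 1 (mod 10) is r = 1, so m ≡ 1 (mod 10).

(⇒) Suppose m ≡ 1 (mod 10). Write m = 10j + 1. Then (10j + 1)³ = 1000j³ + 300j² + 30j + 1 = 10(100j³ + 30j² + 3j) + 1, so m³ ≡ 1 (mod 10).

The biconditional holds.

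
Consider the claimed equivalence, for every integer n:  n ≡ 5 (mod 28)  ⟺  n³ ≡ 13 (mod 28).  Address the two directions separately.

Only the forward implication holds.

(⇒) Suppose n ≡ 5 (mod 28). Write n = 28j + 5. Then (28j + 5)³ = 21952j³ + 11760j² + 2100j + 125 = 28(784j³ + 420j² + 75j + 4) + 13, so n³ ≡ 13 (mod 28).

(⇐) This fails: take n = 13. Then 13³ = 2197 ≡ 13 (mod 28), yet 13 ≡ 13 (mod 28), not 5.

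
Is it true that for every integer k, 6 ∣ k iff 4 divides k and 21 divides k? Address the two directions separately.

(⇒) This fails: take k = 6. Certainly 6 ∣ 6, but 4 ∤ 6.

(⇐) Suppose 4 ∣ k and 21 ∣ k. Any common multiple of 4 and 21 is a multiple of their lcm; here gcd(4, 21) = 1, so lcm(4, 21) = 4·21 = 84, so 84 ∣ k. Since 6 ∣ 84, it follows that 6 ∣ k.

The forward direction fails; the converse holds.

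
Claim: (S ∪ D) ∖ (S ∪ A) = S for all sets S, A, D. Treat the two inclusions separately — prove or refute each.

Neither inclusion holds.

(⟹) This inclusion fails. Take S = ∅, A = ∅, D = {1}; then 1 ∈ (S ∪ D) ∖ (S ∪ A) but 1 ∉ S.

(⟸) This inclusion fails. Take S = {1}, A = ∅, D = ∅; then 1 ∈ S but 1 ∉ (S ∪ D) ∖ (S ∪ A).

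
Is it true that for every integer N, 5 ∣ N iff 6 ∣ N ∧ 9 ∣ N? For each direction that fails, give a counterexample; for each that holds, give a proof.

Neither implication holds.

[⇒] This fails: take N = 5. Certainly 5 ∣ 5, but 6 ∤ 5.

[⇐] This fails: take N = 18. Both 6 ∣ 18 and 9 ∣ 18, yet 18 is not a multiple of 5 (since 18 = 3·5 + 3), so 5 ∤ 18.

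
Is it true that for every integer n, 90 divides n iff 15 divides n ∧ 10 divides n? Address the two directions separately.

Forward direction. If 90 ∣ n, write n = 90q. Since 90 = 6·15, n = 15·(6q), so 15 ∣ n; and since 90 = 9·10, n = 10·(9q), so 10 ∣ n.

Converse. This fails: take n = 30. Both 15 ∣ 30 and 10 ∣ 30, yet 30 is not a multiple of 90 (since 30 = 0·90 + 30), so 90 ∤ 30.

Only the forward implication holds.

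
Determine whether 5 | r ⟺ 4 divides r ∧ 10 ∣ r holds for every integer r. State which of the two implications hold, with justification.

(⇒) fails; (⇐) holds.

(←) Suppose 4 ∣ r and 10 ∣ r. Any common multiple of 4 and 10 is a multiple of their lcm; here lcm(4, 10) = 4·10/gcd(4, 10) = 40/2 = 20, so 20 ∣ r. Since 5 ∣ 20, it follows that 5 ∣ r.

(→) This fails: take r = 5. Certainly 5 ∣ 5, but 4 ∤ 5.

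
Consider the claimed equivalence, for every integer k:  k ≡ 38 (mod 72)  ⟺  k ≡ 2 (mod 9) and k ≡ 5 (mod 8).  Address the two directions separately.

Neither implication holds.

[⇒] This fails: k = 38 gives 38 ≡ 38 (mod 72) but 38 ≡ 6 (mod 8), so the conjunction on the right does not hold.

[⇐] This fails: k = 29 satisfies both congruences on the right (29 ≡ 2 mod 9 and 29 ≡ 5 mod 8) yet 29 ≡ 29 (mod 72), not 38.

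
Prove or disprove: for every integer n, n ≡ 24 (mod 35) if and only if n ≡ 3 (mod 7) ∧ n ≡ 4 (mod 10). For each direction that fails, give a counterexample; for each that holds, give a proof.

(⇐) If n ≡ 3 (mod 7) and n ≡ 4 (mod 10), then by the Chinese remainder theorem n ≡ 24 (mod 70). Since 24 ≡ 24 (mod 35) and 35 ∣ 70, we get n ≡ 24 (mod 35).

(⇒) This fails: n = 59 gives 59 ≡ 24 (mod 35) but 59 ≡ 9 (mod 10), so the conjunction on the right does not hold.

(⇒) fails; (⇐) holds.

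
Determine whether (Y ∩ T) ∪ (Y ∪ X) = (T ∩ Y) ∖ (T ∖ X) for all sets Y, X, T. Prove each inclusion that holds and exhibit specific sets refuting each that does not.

Only the reverse inclusion holds.

(⊆) This inclusion fails. Take Y = {1}, X = ∅, T = ∅; then 1 ∈ (Y ∩ T) ∪ (Y ∪ X) but 1 ∉ (T ∩ Y) ∖ (T ∖ X).

(⊇) Let x ∈ (T ∩ Y) ∖ (T ∖ X). Then x ∈ Y ∩ X ∩ T, from which x ∈ (Y ∩ T) ∪ (Y ∪ X).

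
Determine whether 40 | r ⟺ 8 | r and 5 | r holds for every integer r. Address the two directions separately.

Both directions hold; the statement is true.

(→) If 40 ∣ r, write r = 40q. Since 40 = 5·8, r = 8·(5q), so 8 ∣ r; and since 40 = 8·5, r = 5·(8q), so 5 ∣ r.

(←) Suppose 8 ∣ r and 5 ∣ r. Any common multiple of 8 and 5 is a multiple of their lcm; here gcd(8, 5) = 1, so lcm(8, 5) = 8·5 = 40, so 40 ∣ r.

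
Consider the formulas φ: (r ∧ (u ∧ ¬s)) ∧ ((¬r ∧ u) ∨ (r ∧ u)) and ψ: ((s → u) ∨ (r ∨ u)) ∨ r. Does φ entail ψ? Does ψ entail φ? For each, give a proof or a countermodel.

The forward direction holds; the converse fails.

(⇐) This fails. Under u = F, s = F, r = F, the left side is false but the right side is true.

(⇒) Assume the antecedent. If u is true, ((s → u) ∨ (r ∨ u)) ∨ r reduces to true regardless of the other variables. If u is false, the antecedent cannot hold. Either way ((s → u) ∨ (r ∨ u)) ∨ r holds.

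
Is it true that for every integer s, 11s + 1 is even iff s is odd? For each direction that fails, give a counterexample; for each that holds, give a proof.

(→) Suppose 11s + 1 is even. Since 11 is odd, 11s and s have the same parity, so 11s + 1 ≡ s + 1 (mod 2). As 1 is odd, 11s + 1 is even exactly when s is odd. Thus s is odd.

(←) Conversely, suppose s is odd; write s = 2j + 1. Then 11s + 1 = 11·(2j + 1) + 1 = 2·11j + 12, which is even.

Equivalent; both directions hold.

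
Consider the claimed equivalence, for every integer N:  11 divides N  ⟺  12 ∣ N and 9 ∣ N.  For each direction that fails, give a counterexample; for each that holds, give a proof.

(⇒) fails and (⇐) fails.

Forward direction. This fails: take N = 11. Certainly 11 ∣ 11, but 12 ∤ 11.

Converse. This fails: take N = 36. Both 12 ∣ 36 and 9 ∣ 36, yet 36 is not a multiple of 11 (since 36 = 3·11 + 3), so 11 ∤ 36.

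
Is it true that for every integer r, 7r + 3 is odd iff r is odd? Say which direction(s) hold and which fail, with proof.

Neither direction holds.

(⟹) This fails: r = 6 gives 7r + 3 = 45, which is odd, but 6 is even, not odd.

(⟸) This also fails: r = 1 is odd, but 7r + 3 = 10 is even, not odd.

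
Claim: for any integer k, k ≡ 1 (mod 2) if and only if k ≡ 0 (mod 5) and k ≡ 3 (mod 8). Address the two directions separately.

(⟸) If k ≡ 0 (mod 5) and k ≡ 3 (mod 8), then by the Chinese remainder theorem k ≡ 35 (mod 40). Since 35 ≡ 1 (mod 2) and 2 ∣ 40, we get k ≡ 1 (mod 2).

(⟹) This fails: k = 1 gives 1 ≡ 1 (mod 2) but 1 ≡ 1 (mod 5), so the conjunction on the right does not hold.

Only the reverse direction holds.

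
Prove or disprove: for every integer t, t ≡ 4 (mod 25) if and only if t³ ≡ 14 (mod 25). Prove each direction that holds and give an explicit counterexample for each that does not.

(⇒) Suppose t ≡ 4 (mod 25). Write t = 25j + 4. Then (25j + 4)³ = 15625j³ + 7500j² + 1200j + 64 = 25(625j³ + 300j² + 48j + 2) + 14, so t³ ≡ 14 (mod 25).

(⇐) Conversely, suppose t³ ≡ 14 (mod 25). The only residue r in {0, …, 24} with r³ ≡ 14 (mod 25) is r = 4, so t ≡ 4 (mod 25).

The biconditional holds.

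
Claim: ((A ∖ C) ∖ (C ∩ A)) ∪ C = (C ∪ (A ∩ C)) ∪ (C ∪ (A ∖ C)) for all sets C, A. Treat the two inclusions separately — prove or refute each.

(⊆) Let x ∈ ((A ∖ C) ∖ (C ∩ A)) ∪ C. Then either x ∈ C and x ∉ A; or x ∈ A and x ∉ C; or x ∈ C ∩ A. In each case x ∈ (C ∪ (A ∩ C)) ∪ (C ∪ (A ∖ C)), so ((A ∖ C) ∖ (C ∩ A)) ∪ C ⊆ (C ∪ (A ∩ C)) ∪ (C ∪ (A ∖ C)).

(⊇) Let x ∈ (C ∪ (A ∩ C)) ∪ (C ∪ (A ∖ C)). Then either x ∈ C and x ∉ A; or x ∈ A and x ∉ C; or x ∈ C ∩ A. In each case x ∈ ((A ∖ C) ∖ (C ∩ A)) ∪ C, so (C ∪ (A ∩ C)) ∪ (C ∪ (A ∖ C)) ⊆ ((A ∖ C) ∖ (C ∩ A)) ∪ C.

Both inclusions hold; the sets are equal.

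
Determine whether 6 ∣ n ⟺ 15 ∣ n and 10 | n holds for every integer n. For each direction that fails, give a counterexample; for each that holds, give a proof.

[⇒] This fails: take n = 6. Certainly 6 ∣ 6, but 15 ∤ 6.

[⇐] Suppose 15 ∣ n and 10 ∣ n. Any common multiple of 15 and 10 is a multiple of their lcm; here lcm(15, 10) = 15·10/gcd(15, 10) = 150/5 = 30, so 30 ∣ n. Since 6 ∣ 30, it follows that 6 ∣ n.

Only the converse holds.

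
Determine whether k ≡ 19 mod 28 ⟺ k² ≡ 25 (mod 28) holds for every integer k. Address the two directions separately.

(←) This fails: take k = 5. Then 5² = 25 ≡ 25 (mod 28), yet 5 ≡ 5 (mod 28), not 19.

(→) Suppose k ≡ 19 mod 28. Write k = 28j + 19. Then (28j + 19)² = 784j² + 1064j + 361 = 28(28j² + 38j + 12) + 25, so k² ≡ 25 (mod 28).

Not equivalent: only (⇒) holds.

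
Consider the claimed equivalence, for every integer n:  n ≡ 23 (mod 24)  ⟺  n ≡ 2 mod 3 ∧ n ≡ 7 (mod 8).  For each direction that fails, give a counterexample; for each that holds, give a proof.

Forward direction. Suppose n ≡ 23 (mod 24); write n = 24j + 23. Since 3 ∣ 24, reducing mod 3 gives n ≡ 23 ≡ 2 (mod 3); since 8 ∣ 24, reducing mod 8 gives n ≡ 23 ≡ 7 (mod 8).

Converse. If n ≡ 2 (mod 3) and n ≡ 7 (mod 8), then by the Chinese remainder theorem n ≡ 23 (mod 24). This is exactly n ≡ 23 (mod 24).

Both implications hold.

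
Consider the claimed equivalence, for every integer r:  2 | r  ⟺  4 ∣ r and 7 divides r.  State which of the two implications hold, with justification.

(⇒) fails; (⇐) holds.

Forward direction. This fails: take r = 2. Certainly 2 ∣ 2, but 4 ∤ 2.

Converse. Suppose 4 ∣ r and 7 ∣ r. Any common multiple of 4 and 7 is a multiple of their lcm; here gcd(4, 7) = 1, so lcm(4, 7) = 4·7 = 28, so 28 ∣ r. Since 2 ∣ 28, it follows that 2 ∣ r.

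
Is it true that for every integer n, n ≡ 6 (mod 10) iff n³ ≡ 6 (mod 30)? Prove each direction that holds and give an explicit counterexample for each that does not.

Only the reverse direction holds.

[⇒] This fails: take n = 16. Then 16 ≡ 6 (mod 10), but 16³ = 4096 ≡ 16 (mod 30), not 6.

[⇐] Conversely, the residues r modulo 30 with r³ ≡ 6 (mod 30) are exactly {6}, and each is ≡ 6 (mod 10).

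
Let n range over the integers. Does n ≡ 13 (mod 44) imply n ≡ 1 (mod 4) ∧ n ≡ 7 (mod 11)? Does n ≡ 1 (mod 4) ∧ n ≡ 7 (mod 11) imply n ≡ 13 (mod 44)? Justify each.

Neither direction holds.

(⟹) This fails: n = 13 gives 13 ≡ 13 (mod 44) but 13 ≡ 2 (mod 11), so the conjunction on the right does not hold.

(⟸) This fails: n = 29 satisfies both congruences on the right (29 ≡ 1 mod 4 and 29 ≡ 7 mod 11) yet 29 ≡ 29 (mod 44), not 13.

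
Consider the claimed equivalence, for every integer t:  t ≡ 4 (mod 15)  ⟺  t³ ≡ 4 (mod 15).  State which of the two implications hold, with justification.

(⇐) Suppose t³ ≡ 4 (mod 15). The only residue r in {0, …, 14} with r³ ≡ 4 (mod 15) is r = 4, so t ≡ 4 (mod 15).

(⇒) Suppose t ≡ 4 (mod 15). Write t = 15j + 4. Then (15j + 4)³ = 3375j³ + 2700j² + 720j + 64 = 15(225j³ + 180j² + 48j + 4) + 4, so t³ ≡ 4 (mod 15).

Both implications hold.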